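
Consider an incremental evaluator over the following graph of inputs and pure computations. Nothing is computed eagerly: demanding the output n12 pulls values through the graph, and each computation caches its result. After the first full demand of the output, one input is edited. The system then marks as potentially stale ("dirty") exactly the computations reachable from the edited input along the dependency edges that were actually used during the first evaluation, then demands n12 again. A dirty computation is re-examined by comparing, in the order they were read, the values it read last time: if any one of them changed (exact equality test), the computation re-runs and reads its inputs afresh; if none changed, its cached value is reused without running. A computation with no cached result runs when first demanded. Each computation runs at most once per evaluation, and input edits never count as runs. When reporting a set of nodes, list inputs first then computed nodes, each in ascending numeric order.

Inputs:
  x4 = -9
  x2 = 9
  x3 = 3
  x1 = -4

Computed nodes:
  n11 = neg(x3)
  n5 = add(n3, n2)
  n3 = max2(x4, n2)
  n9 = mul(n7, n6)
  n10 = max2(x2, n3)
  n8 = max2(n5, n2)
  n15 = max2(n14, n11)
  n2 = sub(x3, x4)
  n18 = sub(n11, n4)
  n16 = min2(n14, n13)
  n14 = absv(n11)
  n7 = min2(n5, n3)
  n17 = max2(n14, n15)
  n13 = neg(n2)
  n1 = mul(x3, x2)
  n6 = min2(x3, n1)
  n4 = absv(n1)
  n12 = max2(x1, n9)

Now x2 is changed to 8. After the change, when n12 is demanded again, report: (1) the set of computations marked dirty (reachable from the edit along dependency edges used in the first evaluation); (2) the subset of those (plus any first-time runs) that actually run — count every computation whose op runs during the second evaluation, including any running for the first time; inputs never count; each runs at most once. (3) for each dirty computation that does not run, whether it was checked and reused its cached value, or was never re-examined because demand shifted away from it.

Initial pass — values computed on the first demand:
  n1 = mul(3, 9) = 27
  n2 = sub(3, -9) = 12
  n3 = max2(-9, 12) = 12
  n5 = add(12, 12) = 24
  n6 = min2(3, 27) = 3
  n7 = min2(24, 12) = 12
  n9 = mul(12, 3) = 36
  n12 = max2(-4, 36) = 36

Second demand — change propagation:
  n1: re-runs because x2 9->8; new result 24.
  n6: re-runs because n1 27->24; new result 3 (unchanged).
  n9: re-examined; everything it read last time is the same (n7 unchanged, n6 unchanged) — cache 36 kept, no run.
  n12: re-examined; everything it read last time is the same (x1 unchanged, n9 unchanged) — cache 36 kept, no run.

The important point: n6 recomputes to an identical value, and the output ends up unchanged.

Dirty set: n1, n6, n9, n12.
Run set: n1, n6 (2 run).
Re-examined without running (cache reused): n9, n12.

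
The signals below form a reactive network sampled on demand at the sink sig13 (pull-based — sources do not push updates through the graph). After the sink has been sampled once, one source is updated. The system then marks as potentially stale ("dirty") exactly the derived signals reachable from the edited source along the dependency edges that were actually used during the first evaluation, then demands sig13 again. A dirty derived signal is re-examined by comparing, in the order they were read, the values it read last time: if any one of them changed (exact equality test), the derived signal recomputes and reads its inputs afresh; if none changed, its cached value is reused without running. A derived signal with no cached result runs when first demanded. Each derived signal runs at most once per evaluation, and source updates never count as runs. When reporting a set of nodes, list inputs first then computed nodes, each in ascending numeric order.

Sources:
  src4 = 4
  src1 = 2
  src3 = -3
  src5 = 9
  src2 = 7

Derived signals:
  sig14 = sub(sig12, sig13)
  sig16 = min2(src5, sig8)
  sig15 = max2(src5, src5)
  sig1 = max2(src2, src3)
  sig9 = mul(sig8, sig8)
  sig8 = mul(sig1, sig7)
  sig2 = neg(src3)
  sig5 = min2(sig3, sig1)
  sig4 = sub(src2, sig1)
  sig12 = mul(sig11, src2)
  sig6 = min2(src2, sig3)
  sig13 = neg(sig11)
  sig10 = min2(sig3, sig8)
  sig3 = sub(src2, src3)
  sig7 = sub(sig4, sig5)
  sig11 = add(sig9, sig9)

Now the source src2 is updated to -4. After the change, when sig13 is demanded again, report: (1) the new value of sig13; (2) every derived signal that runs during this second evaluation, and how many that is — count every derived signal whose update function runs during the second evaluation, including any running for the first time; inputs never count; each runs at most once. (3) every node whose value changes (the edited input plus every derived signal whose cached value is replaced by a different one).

sig13 now evaluates to -72.
Run set: sig1, sig3, sig4, sig5, sig7, sig8, sig9, sig11, sig13 (9 run).
Changed values: src2, sig1, sig3, sig4, sig5, sig7, sig8, sig9, sig11, sig13.

Initial pass — values computed on the first demand:
  sig1 = max2(7, -3) = 7
  sig3 = sub(7, -3) = 10
  sig4 = sub(7, 7) = 0
  sig5 = min2(10, 7) = 7
  sig7 = sub(0, 7) = -7
  sig8 = mul(7, -7) = -49
  sig9 = mul(-49, -49) = 2401
  sig11 = add(2401, 2401) = 4802
  sig13 = neg(4802) = -4802

Second demand — change propagation:
  sig1: re-runs because src2 7->-4; new result -3.
  sig3: re-runs because src2 7->-4; new result -1.
  sig4: re-runs because src2 7->-4; sig1 7->-3; new result -1.
  sig5: re-runs because sig3 10->-1; sig1 7->-3; new result -3.
  sig7: re-runs because sig4 0->-1; sig5 7->-3; new result 2.
  sig8: re-runs because sig1 7->-3; sig7 -7->2; new result -6.
  sig9: re-runs because sig8 -49->-6; sig8 -49->-6; new result 36.
  sig11: re-runs because sig9 2401->36; sig9 2401->36; new result 72.
  sig13: re-runs because sig11 4802->72; new result -72.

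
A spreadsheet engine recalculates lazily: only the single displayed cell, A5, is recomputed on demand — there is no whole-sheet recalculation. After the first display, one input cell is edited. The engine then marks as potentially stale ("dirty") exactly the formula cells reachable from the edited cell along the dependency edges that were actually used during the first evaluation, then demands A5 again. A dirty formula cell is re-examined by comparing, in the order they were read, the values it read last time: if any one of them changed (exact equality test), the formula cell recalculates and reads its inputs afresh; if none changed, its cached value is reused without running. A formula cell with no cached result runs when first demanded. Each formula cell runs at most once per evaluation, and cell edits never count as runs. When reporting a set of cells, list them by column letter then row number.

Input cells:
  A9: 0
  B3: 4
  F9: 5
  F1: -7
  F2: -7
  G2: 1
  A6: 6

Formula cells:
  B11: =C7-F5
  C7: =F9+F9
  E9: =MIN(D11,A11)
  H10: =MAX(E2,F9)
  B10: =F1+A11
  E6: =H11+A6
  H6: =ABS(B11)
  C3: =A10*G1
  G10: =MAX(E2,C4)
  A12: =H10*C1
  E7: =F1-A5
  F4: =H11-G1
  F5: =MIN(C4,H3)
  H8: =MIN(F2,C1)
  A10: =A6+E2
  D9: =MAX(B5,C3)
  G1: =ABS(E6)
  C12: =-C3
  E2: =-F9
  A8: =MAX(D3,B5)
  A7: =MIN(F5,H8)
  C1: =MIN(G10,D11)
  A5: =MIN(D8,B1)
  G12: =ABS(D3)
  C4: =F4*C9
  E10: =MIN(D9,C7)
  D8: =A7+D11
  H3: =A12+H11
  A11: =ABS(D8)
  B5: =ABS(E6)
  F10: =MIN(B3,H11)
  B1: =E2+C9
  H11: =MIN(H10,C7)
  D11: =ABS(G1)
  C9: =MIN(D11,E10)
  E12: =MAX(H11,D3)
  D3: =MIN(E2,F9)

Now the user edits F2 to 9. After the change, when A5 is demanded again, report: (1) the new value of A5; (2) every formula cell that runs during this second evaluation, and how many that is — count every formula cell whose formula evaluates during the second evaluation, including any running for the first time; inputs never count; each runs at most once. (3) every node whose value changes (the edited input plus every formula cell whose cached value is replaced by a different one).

First evaluation (everything demanded from the output):
  C7 = 5 + 5 = 10
  E2 = -(5) = -5
  A10 = 6 + -5 = 1
  H10 = MAX(-5, 5) = 5
  H11 = MIN(5, 10) = 5
  E6 = 5 + 6 = 11
  B5 = ABS(11) = 11
  G1 = ABS(11) = 11
  C3 = 1 * 11 = 11
  D9 = MAX(11, 11) = 11
  D11 = ABS(11) = 11
  E10 = MIN(11, 10) = 10
  C9 = MIN(11, 10) = 10
  B1 = -5 + 10 = 5
  F4 = 5 - 11 = -6
  C4 = -6 * 10 = -60
  G10 = MAX(-5, -60) = -5
  C1 = MIN(-5, 11) = -5
  A12 = 5 * -5 = -25
  H3 = -25 + 5 = -20
  F5 = MIN(-60, -20) = -60
  H8 = MIN(-7, -5) = -7
  A7 = MIN(-60, -7) = -60
  D8 = -60 + 11 = -49
  A5 = MIN(-49, 5) = -49

Propagation after the edit:
  H8: runs — F2 -7->9; result -5.
  A7: runs — H8 -7->-5; result -60 (same value as before).
  D8: checked — values it read are unchanged (A7 unchanged, D11 unchanged); reused cached -49 without running.
  A5: checked — values it read are unchanged (D8 unchanged, B1 unchanged); reused cached -49 without running.

Key observation: the change is absorbed at A7 — it re-runs but produces the same value, and the output's value is unchanged.

New value of A5: -49.
Formula cells that run: A7, H8 — 2 in total.
Values that change: F2, H8.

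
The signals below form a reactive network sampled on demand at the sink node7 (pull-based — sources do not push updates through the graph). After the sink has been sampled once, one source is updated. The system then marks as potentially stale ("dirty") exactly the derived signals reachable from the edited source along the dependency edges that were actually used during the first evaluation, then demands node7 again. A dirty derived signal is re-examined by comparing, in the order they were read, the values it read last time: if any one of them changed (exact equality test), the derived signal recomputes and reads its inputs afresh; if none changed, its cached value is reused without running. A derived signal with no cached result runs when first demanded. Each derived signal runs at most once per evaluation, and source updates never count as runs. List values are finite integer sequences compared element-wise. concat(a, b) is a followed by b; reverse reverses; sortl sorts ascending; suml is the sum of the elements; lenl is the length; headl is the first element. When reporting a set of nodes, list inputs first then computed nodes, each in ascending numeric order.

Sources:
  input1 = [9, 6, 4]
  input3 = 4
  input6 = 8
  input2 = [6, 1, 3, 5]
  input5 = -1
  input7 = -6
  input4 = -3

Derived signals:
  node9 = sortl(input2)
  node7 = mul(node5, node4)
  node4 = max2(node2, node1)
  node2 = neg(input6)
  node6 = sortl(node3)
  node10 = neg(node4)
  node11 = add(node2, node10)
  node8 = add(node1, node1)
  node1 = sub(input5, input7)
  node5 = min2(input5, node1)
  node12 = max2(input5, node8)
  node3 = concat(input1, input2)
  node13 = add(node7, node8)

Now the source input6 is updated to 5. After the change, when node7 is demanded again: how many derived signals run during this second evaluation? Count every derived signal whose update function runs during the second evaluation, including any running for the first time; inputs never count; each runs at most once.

Run set: node2, node4 (2 run).
The important point: node4 recomputes to an identical value, and the output ends up unchanged.

Initial pass — values computed on the first demand:
  node1 = sub(-1, -6) = 5
  node2 = neg(8) = -8
  node4 = max2(-8, 5) = 5
  node5 = min2(-1, 5) = -1
  node7 = mul(-1, 5) = -5

Second demand — change propagation:
  node2: re-runs because input6 8->5; new result -5.
  node4: re-runs because node2 -8->-5; new result 5 (unchanged).
  node7: re-examined; everything it read last time is the same (node5 unchanged, node4 unchanged) — cache -5 kept, no run.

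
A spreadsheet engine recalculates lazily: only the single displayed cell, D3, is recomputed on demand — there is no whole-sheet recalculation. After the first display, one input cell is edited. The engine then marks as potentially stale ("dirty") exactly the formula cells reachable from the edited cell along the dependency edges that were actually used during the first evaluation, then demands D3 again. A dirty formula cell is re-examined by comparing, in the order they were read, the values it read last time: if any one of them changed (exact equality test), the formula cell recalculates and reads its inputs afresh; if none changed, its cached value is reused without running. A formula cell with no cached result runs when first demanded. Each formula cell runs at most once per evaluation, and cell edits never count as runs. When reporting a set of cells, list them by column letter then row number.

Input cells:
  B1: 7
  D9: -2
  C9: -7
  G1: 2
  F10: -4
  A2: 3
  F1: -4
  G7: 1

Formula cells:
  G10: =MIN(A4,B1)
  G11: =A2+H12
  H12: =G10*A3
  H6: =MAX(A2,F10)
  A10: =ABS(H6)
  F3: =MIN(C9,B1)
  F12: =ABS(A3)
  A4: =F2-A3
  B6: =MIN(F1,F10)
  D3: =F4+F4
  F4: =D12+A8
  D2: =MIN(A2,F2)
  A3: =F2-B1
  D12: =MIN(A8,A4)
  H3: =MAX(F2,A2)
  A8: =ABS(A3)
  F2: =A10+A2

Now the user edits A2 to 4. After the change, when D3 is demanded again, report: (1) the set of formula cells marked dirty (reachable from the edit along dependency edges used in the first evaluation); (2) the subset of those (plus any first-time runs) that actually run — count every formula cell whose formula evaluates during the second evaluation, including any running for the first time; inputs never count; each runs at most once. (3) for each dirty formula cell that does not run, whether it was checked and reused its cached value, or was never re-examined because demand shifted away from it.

First evaluation (everything demanded from the output):
  H6 = MAX(3, -4) = 3
  A10 = ABS(3) = 3
  F2 = 3 + 3 = 6
  A3 = 6 - 7 = -1
  A4 = 6 - -1 = 7
  A8 = ABS(-1) = 1
  D12 = MIN(1, 7) = 1
  F4 = 1 + 1 = 2
  D3 = 2 + 2 = 4

Propagation after the edit:
  H6: runs — A2 3->4; result 4.
  A10: runs — H6 3->4; result 4.
  F2: runs — A10 3->4; A2 3->4; result 8.
  A3: runs — F2 6->8; result 1.
  A4: runs — F2 6->8; A3 -1->1; result 7 (same value as before).
  A8: runs — A3 -1->1; result 1 (same value as before).
  D12: checked — values it read are unchanged (A8 unchanged, A4 unchanged); reused cached 1 without running.
  F4: checked — values it read are unchanged (D12 unchanged, A8 unchanged); reused cached 2 without running.
  D3: checked — values it read are unchanged (F4 unchanged, F4 unchanged); reused cached 4 without running.

Key observation: the cutoff stops propagation at D12 — its inputs' values are unchanged, so it reuses its cache.

Marked dirty: A3, A4, A8, A10, D3, D12, F2, F4, H6.
Formula cells that run: A3, A4, A8, A10, F2, H6 — 6 in total.
Checked but reused from cache: D3, D12, F4.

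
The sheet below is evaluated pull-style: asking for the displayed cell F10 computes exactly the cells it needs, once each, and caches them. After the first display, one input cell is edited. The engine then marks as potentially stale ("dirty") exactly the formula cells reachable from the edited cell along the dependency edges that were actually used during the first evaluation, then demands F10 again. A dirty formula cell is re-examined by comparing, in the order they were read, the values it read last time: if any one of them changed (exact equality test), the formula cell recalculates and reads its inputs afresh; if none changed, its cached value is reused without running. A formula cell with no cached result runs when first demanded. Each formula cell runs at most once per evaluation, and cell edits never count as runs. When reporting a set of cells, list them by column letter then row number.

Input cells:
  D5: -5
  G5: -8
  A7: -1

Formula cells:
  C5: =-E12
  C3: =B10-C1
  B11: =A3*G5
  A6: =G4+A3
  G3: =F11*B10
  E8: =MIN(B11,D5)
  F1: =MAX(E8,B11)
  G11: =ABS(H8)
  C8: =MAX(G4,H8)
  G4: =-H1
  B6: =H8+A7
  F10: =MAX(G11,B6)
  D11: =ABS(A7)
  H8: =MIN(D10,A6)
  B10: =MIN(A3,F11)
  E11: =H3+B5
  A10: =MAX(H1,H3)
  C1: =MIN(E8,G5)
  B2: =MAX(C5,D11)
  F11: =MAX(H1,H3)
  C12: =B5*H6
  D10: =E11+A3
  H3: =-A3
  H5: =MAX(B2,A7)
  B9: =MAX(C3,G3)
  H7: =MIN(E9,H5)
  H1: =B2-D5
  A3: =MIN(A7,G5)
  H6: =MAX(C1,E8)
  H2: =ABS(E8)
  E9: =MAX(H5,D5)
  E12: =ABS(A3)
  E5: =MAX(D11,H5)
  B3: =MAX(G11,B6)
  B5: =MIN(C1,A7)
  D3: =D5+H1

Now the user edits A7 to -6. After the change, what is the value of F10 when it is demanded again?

First demand of the output computes:
  A3 = MIN(-1, -8) = -8
  B11 = -8 * -8 = 64
  D11 = ABS(-1) = 1
  E8 = MIN(64, -5) = -5
  C1 = MIN(-5, -8) = -8
  B5 = MIN(-8, -1) = -8
  E12 = ABS(-8) = 8
  C5 = -(8) = -8
  B2 = MAX(-8, 1) = 1
  H1 = 1 - -5 = 6
  G4 = -(6) = -6
  A6 = -6 + -8 = -14
  H3 = -(-8) = 8
  E11 = 8 + -8 = 0
  D10 = 0 + -8 = -8
  H8 = MIN(-8, -14) = -14
  B6 = -14 + -1 = -15
  G11 = ABS(-14) = 14
  F10 = MAX(14, -15) = 14

After the edit, cleaning proceeds:
  A3: a read changed (A7 -1->-6) — executes, giving -8 — identical to its old value.
  B11: dirty, but its reads are unchanged (A3 unchanged, G5 unchanged); cached 64 stands.
  D11: a read changed (A7 -1->-6) — executes, giving 6.
  E8: dirty, but its reads are unchanged (B11 unchanged, D5 unchanged); cached -5 stands.
  C1: dirty, but its reads are unchanged (E8 unchanged, G5 unchanged); cached -8 stands.
  B5: a read changed (A7 -1->-6) — executes, giving -8 — identical to its old value.
  E12: dirty, but its reads are unchanged (A3 unchanged); cached 8 stands.
  C5: dirty, but its reads are unchanged (E12 unchanged); cached -8 stands.
  B2: a read changed (D11 1->6) — executes, giving 6.
  H1: a read changed (B2 1->6) — executes, giving 11.
  G4: a read changed (H1 6->11) — executes, giving -11.
  A6: a read changed (G4 -6->-11) — executes, giving -19.
  H3: dirty, but its reads are unchanged (A3 unchanged); cached 8 stands.
  E11: dirty, but its reads are unchanged (H3 unchanged, B5 unchanged); cached 0 stands.
  D10: dirty, but its reads are unchanged (E11 unchanged, A3 unchanged); cached -8 stands.
  H8: a read changed (A6 -14->-19) — executes, giving -19.
  B6: a read changed (H8 -14->-19; A7 -1->-6) — executes, giving -25.
  G11: a read changed (H8 -14->-19) — executes, giving 19.
  F10: a read changed (G11 14->19; B6 -15->-25) — executes, giving 19.

Note where the cutoff bites: B11 is checked, finds nothing changed, and keeps its cache.

Demanding F10 again yields 19.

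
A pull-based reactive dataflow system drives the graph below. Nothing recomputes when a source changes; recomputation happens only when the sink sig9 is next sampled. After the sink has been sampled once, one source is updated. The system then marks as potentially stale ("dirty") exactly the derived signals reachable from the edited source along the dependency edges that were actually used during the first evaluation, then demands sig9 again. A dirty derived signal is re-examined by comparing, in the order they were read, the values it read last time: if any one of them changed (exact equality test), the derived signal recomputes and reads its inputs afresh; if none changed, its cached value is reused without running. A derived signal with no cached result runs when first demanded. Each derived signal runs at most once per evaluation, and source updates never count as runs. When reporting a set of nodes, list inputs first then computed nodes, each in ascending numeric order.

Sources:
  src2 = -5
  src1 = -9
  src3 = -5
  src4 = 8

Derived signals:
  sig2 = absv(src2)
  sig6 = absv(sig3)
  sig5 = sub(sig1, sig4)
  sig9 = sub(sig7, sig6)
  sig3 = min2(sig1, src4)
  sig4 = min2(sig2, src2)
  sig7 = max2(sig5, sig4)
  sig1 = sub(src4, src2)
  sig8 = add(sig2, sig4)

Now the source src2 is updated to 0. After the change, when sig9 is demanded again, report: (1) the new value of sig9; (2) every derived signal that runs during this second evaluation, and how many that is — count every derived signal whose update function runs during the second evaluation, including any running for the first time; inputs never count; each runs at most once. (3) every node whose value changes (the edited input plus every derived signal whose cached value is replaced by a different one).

First evaluation (everything demanded from the output):
  sig1 = sub(8, -5) = 13
  sig2 = absv(-5) = 5
  sig3 = min2(13, 8) = 8
  sig4 = min2(5, -5) = -5
  sig5 = sub(13, -5) = 18
  sig6 = absv(8) = 8
  sig7 = max2(18, -5) = 18
  sig9 = sub(18, 8) = 10

Propagation after the edit:
  sig1: runs — src2 -5->0; result 8.
  sig2: runs — src2 -5->0; result 0.
  sig3: runs — sig1 13->8; result 8 (same value as before).
  sig4: runs — sig2 5->0; src2 -5->0; result 0.
  sig5: runs — sig1 13->8; sig4 -5->0; result 8.
  sig6: checked — values it read are unchanged (sig3 unchanged); reused cached 8 without running.
  sig7: runs — sig5 18->8; sig4 -5->0; result 8.
  sig9: runs — sig7 18->8; result 0.

Key observation: the cutoff stops propagation at sig6 — its inputs' values are unchanged, so it reuses its cache.

New value of sig9: 0.
Derived signals that run: sig1, sig2, sig3, sig4, sig5, sig7, sig9 — 7 in total.
Values that change: src2, sig1, sig2, sig4, sig5, sig7, sig9.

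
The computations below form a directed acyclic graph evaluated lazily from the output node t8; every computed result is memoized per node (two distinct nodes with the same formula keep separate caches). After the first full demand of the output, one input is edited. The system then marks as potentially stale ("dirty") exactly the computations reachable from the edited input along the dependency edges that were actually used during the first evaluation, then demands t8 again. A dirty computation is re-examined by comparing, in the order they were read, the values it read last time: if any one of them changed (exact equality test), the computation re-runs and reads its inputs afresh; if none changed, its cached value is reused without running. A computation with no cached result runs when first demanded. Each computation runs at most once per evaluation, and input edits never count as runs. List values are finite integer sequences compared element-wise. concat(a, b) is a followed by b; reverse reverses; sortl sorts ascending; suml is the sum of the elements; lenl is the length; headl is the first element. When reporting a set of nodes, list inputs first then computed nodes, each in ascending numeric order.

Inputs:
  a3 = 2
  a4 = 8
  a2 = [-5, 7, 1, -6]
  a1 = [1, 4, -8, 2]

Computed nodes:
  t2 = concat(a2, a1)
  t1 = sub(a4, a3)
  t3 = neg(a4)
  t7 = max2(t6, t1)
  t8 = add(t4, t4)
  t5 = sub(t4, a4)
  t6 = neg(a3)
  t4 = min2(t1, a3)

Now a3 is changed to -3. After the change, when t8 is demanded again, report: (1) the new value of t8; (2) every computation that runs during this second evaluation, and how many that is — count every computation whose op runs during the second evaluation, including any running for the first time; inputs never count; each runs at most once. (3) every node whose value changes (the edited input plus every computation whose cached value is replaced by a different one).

Demanding t8 again yields -6.
3 computations run: t1, t4, t8.
The nodes whose values change: a3, t1, t4, t8.

First demand of the output computes:
  t1 = sub(8, 2) = 6
  t4 = min2(6, 2) = 2
  t8 = add(2, 2) = 4

After the edit, cleaning proceeds:
  t1: a read changed (a3 2->-3) — executes, giving 11.
  t4: a read changed (t1 6->11; a3 2->-3) — executes, giving -3.
  t8: a read changed (t4 2->-3; t4 2->-3) — executes, giving -6.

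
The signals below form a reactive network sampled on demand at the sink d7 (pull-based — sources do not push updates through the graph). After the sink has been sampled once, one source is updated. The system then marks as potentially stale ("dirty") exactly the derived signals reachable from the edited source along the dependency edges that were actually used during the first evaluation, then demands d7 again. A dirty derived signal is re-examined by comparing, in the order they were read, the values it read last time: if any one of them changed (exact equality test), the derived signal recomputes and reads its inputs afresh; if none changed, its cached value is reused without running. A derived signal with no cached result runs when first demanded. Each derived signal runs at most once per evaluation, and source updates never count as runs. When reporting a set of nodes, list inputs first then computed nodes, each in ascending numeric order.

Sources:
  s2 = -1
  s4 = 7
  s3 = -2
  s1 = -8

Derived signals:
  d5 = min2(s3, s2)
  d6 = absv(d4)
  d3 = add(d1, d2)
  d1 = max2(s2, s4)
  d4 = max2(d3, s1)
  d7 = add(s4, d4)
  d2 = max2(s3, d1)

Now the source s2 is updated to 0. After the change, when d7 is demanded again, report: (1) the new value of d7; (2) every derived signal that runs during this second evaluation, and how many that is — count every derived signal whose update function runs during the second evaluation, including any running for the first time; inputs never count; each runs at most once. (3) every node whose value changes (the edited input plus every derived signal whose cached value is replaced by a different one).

d7 now evaluates to 21.
Run set: d1 (1 run).
Changed values: s2.
The important point: d1 recomputes to an identical value, and the output ends up unchanged.

Initial pass — values computed on the first demand:
  d1 = max2(-1, 7) = 7
  d2 = max2(-2, 7) = 7
  d3 = add(7, 7) = 14
  d4 = max2(14, -8) = 14
  d7 = add(7, 14) = 21

Second demand — change propagation:
  d1: re-runs because s2 -1->0; new result 7 (unchanged).
  d2: re-examined; everything it read last time is the same (s3 unchanged, d1 unchanged) — cache 7 kept, no run.
  d3: re-examined; everything it read last time is the same (d1 unchanged, d2 unchanged) — cache 14 kept, no run.
  d4: re-examined; everything it read last time is the same (d3 unchanged, s1 unchanged) — cache 14 kept, no run.
  d7: re-examined; everything it read last time is the same (s4 unchanged, d4 unchanged) — cache 21 kept, no run.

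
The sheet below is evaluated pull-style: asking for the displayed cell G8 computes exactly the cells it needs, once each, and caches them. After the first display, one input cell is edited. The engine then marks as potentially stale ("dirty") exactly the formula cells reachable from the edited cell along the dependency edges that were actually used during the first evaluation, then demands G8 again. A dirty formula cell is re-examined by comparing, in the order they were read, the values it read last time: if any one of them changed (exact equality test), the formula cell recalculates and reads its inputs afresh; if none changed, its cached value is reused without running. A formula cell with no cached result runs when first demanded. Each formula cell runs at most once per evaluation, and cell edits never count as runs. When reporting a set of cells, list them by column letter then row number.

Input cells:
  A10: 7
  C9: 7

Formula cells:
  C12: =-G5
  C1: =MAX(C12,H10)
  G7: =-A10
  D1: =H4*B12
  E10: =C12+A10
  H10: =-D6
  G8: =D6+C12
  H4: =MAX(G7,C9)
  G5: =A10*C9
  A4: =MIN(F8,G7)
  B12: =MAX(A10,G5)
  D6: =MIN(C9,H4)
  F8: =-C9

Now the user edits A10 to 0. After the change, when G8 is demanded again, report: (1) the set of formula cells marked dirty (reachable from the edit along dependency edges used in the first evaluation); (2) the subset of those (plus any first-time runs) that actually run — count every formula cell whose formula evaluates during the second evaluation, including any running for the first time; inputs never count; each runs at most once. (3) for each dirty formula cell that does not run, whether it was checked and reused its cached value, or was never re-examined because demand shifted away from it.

The edit dirties: C12, D6, G5, G7, G8, H4.
5 formula cells run: C12, G5, G7, G8, H4.
Cache hits after checking: D6.
Note where the cutoff bites: D6 is checked, finds nothing changed, and keeps its cache.

First demand of the output computes:
  G5 = 7 * 7 = 49
  C12 = -(49) = -49
  G7 = -(7) = -7
  H4 = MAX(-7, 7) = 7
  D6 = MIN(7, 7) = 7
  G8 = 7 + -49 = -42

After the edit, cleaning proceeds:
  G5: a read changed (A10 7->0) — executes, giving 0.
  C12: a read changed (G5 49->0) — executes, giving 0.
  G7: a read changed (A10 7->0) — executes, giving 0.
  H4: a read changed (G7 -7->0) — executes, giving 7 — identical to its old value.
  D6: dirty, but its reads are unchanged (C9 unchanged, H4 unchanged); cached 7 stands.
  G8: a read changed (C12 -49->0) — executes, giving 7.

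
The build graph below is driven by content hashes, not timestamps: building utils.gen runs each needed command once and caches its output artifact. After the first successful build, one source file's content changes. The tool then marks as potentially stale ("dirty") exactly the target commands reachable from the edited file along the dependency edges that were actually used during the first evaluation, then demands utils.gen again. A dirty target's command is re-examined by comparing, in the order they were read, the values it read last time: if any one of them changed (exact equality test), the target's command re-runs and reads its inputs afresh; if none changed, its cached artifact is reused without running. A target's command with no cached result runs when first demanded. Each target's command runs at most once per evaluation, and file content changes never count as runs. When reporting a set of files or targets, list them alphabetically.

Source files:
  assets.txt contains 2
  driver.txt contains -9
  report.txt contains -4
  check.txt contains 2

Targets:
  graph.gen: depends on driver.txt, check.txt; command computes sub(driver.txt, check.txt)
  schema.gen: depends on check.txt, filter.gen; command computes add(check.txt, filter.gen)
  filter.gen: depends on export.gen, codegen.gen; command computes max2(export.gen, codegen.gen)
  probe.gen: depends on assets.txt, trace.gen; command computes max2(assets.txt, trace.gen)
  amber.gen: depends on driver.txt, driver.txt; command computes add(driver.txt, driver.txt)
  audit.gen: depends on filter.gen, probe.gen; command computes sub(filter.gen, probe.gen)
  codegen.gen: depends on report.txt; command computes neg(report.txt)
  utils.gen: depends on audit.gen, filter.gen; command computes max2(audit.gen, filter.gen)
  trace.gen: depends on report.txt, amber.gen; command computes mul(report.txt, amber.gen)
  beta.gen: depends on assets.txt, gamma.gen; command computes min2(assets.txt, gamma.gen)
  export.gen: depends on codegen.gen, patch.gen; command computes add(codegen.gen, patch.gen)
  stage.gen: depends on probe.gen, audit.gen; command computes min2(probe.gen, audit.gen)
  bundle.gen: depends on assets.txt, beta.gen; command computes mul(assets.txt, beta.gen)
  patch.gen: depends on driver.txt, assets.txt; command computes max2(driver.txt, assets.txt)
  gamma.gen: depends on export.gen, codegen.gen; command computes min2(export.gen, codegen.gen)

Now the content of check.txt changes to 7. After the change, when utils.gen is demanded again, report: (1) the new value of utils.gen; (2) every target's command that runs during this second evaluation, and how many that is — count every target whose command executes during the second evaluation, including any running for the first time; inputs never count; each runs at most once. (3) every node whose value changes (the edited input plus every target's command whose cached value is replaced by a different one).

utils.gen now evaluates to 6.
Run set: none (0 run).
Changed values: check.txt.
The important point: nothing the output needs ever reads check.txt, so the edit is invisible to it.

Initial pass — values computed on the first demand:
  amber.gen = add(-9, -9) = -18
  codegen.gen = neg(-4) = 4
  patch.gen = max2(-9, 2) = 2
  export.gen = add(4, 2) = 6
  filter.gen = max2(6, 4) = 6
  trace.gen = mul(-4, -18) = 72
  probe.gen = max2(2, 72) = 72
  audit.gen = sub(6, 72) = -66
  utils.gen = max2(-66, 6) = 6

Second demand — change propagation:
  no demanded computation ever read check.txt, so the edit dirties nothing and nothing runs.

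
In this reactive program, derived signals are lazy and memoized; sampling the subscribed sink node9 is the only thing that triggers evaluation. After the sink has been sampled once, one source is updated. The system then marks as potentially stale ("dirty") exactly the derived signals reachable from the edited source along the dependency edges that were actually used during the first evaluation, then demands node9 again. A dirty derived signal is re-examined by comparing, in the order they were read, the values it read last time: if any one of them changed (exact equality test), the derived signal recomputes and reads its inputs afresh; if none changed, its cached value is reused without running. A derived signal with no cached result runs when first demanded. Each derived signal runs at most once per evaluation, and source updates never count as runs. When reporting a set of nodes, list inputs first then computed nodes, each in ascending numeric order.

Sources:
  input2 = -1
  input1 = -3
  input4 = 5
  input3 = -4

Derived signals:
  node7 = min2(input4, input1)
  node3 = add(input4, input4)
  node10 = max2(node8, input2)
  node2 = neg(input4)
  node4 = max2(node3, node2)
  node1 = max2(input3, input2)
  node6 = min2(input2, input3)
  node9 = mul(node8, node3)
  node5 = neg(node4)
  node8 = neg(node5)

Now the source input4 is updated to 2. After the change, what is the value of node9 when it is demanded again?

First demand of the output computes:
  node2 = neg(5) = -5
  node3 = add(5, 5) = 10
  node4 = max2(10, -5) = 10
  node5 = neg(10) = -10
  node8 = neg(-10) = 10
  node9 = mul(10, 10) = 100

After the edit, cleaning proceeds:
  node2: a read changed (input4 5->2) — executes, giving -2.
  node3: a read changed (input4 5->2; input4 5->2) — executes, giving 4.
  node4: a read changed (node3 10->4; node2 -5->-2) — executes, giving 4.
  node5: a read changed (node4 10->4) — executes, giving -4.
  node8: a read changed (node5 -10->-4) — executes, giving 4.
  node9: a read changed (node8 10->4; node3 10->4) — executes, giving 16.

Demanding node9 again yields 16.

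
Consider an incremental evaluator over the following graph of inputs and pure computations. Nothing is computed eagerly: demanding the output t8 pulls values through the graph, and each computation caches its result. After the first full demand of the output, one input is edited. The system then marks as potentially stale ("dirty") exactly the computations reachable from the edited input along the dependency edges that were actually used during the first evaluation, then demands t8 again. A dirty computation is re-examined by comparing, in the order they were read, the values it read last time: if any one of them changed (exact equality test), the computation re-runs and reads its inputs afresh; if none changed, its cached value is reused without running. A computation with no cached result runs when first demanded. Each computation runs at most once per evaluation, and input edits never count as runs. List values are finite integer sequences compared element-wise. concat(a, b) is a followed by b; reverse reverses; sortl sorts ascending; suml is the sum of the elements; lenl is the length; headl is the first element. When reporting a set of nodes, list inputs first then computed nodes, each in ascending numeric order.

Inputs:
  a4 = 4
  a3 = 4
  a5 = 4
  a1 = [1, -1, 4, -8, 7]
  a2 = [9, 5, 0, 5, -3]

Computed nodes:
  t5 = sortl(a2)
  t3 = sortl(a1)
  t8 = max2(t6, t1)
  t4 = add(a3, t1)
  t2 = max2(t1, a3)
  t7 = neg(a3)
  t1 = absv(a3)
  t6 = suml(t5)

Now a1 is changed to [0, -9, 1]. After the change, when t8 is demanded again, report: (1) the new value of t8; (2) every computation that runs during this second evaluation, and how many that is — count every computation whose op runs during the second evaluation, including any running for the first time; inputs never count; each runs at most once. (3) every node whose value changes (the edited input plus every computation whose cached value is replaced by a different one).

t8 now evaluates to 16.
Run set: none (0 run).
Changed values: a1.
The important point: nothing the output needs ever reads a1, so the edit is invisible to it.

Initial pass — values computed on the first demand:
  t1 = absv(4) = 4
  t5 = sortl([9, 5, 0, 5, -3]) = [-3, 0, 5, 5, 9]
  t6 = suml([-3, 0, 5, 5, 9]) = 16
  t8 = max2(16, 4) = 16

Second demand — change propagation:
  no demanded computation ever read a1, so the edit dirties nothing and nothing runs.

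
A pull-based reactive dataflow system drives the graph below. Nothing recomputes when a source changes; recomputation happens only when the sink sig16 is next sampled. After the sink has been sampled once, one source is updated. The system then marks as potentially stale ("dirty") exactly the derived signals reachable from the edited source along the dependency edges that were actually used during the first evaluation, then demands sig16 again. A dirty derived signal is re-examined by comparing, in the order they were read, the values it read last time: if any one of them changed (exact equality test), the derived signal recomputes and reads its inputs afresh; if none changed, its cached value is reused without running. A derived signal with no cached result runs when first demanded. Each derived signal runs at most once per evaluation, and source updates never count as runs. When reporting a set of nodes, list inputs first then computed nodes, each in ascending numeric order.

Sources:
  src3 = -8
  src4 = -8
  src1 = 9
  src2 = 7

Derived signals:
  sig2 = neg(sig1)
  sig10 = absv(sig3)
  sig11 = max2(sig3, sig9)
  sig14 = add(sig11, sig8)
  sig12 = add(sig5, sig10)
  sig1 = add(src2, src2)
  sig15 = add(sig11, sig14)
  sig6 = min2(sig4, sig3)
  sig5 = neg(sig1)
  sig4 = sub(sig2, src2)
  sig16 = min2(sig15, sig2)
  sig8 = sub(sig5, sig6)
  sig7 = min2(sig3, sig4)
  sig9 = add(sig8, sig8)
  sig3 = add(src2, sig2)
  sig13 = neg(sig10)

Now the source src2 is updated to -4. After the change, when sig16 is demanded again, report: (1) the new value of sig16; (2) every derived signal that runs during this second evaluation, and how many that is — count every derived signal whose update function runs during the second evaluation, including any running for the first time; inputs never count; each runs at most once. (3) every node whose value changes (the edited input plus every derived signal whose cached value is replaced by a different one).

New value of sig16: 8.
Derived signals that run: sig1, sig2, sig3, sig4, sig5, sig6, sig8, sig9, sig11, sig14, sig15, sig16 — 12 in total.
Values that change: src2, sig1, sig2, sig3, sig4, sig5, sig6, sig8, sig9, sig11, sig14, sig15, sig16.

First evaluation (everything demanded from the output):
  sig1 = add(7, 7) = 14
  sig2 = neg(14) = -14
  sig3 = add(7, -14) = -7
  sig4 = sub(-14, 7) = -21
  sig5 = neg(14) = -14
  sig6 = min2(-21, -7) = -21
  sig8 = sub(-14, -21) = 7
  sig9 = add(7, 7) = 14
  sig11 = max2(-7, 14) = 14
  sig14 = add(14, 7) = 21
  sig15 = add(14, 21) = 35
  sig16 = min2(35, -14) = -14

Propagation after the edit:
  sig1: runs — src2 7->-4; src2 7->-4; result -8.
  sig2: runs — sig1 14->-8; result 8.
  sig3: runs — src2 7->-4; sig2 -14->8; result 4.
  sig4: runs — sig2 -14->8; src2 7->-4; result 12.
  sig5: runs — sig1 14->-8; result 8.
  sig6: runs — sig4 -21->12; sig3 -7->4; result 4.
  sig8: runs — sig5 -14->8; sig6 -21->4; result 4.
  sig9: runs — sig8 7->4; sig8 7->4; result 8.
  sig11: runs — sig3 -7->4; sig9 14->8; result 8.
  sig14: runs — sig11 14->8; sig8 7->4; result 12.
  sig15: runs — sig11 14->8; sig14 21->12; result 20.
  sig16: runs — sig15 35->20; sig2 -14->8; result 8.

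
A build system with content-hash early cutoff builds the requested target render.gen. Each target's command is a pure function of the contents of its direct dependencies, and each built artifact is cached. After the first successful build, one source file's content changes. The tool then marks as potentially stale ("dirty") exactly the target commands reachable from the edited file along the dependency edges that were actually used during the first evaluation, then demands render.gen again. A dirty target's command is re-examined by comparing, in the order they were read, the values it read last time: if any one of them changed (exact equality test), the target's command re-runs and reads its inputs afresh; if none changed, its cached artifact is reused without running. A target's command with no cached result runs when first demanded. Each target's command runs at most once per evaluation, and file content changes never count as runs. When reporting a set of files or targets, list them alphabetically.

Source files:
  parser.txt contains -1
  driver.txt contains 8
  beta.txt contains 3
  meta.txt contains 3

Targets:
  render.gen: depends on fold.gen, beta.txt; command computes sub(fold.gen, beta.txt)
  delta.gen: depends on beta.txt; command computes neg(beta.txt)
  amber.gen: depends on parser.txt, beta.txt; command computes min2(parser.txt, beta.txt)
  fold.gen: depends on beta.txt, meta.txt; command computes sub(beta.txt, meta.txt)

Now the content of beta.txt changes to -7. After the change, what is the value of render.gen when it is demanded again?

New value of render.gen: -3.

First evaluation (everything demanded from the output):
  fold.gen = sub(3, 3) = 0
  render.gen = sub(0, 3) = -3

Propagation after the edit:
  fold.gen: runs — beta.txt 3->-7; result -10.
  render.gen: runs — fold.gen 0->-10; beta.txt 3->-7; result -3 (same value as before).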